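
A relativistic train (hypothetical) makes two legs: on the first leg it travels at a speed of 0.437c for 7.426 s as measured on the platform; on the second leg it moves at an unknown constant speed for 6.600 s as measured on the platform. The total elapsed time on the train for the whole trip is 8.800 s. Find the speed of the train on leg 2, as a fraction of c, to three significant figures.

Leg 1: γ = 1/√(1 − 0.437²) = 1/√0.8090 = 1.112; τ_1 = 7.426/1.112 = 6.679 s.
Leg 2: speed unknown; τ_2 = 6.600/γ_2.
Total proper time: 6.679 + τ_2 = 8.800, so τ_2 = 8.800 − 6.679 = 2.121 s.
γ_2 = 6.600/2.121 = 3.112; β = √(1 − 1/γ²) = √0.8968.

β = 0.947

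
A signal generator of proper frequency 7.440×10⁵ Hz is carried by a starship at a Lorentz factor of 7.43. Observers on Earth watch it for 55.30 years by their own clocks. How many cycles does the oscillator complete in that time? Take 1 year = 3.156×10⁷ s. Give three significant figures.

γ = 7.43
During 55.30 years of lab time, the oscillator's proper time advances by τ = Δt/γ = 55.30/7.430 = 7.443 years = 2.349×10⁸ s.
N = f × τ = 7.440×10⁵ × 2.349×10⁸ = 1.748×10¹⁴.

N = 1.75×10¹⁴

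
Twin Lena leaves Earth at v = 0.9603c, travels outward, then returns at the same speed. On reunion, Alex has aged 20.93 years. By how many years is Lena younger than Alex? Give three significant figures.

γ = 1/√(1 − 0.9603²) = 1/√0.07782 = 3.585
Lena's elapsed proper time: τ = 20.93/3.585 = 5.839 years.
Age gap = Δt − τ = 20.93 − 5.839 years.

Δt − τ = 15.1 years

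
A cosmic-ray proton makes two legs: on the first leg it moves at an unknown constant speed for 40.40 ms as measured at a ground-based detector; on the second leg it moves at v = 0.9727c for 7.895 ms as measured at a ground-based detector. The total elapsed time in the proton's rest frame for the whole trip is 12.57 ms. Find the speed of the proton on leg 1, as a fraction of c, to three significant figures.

β = 0.964

Leg 1: speed unknown; τ_1 = 40.40/γ_1.
Leg 2: γ = 1/√(1 − 0.9727²) = 1/√0.05385 = 4.309; τ_2 = 7.895/4.309 = 1.832 ms.
Total proper time: τ_1 + 1.832 = 12.57, so τ_1 = 12.57 − 1.832 = 10.74 ms.
γ_1 = 40.40/10.74 = 3.762; β = √(1 − 1/γ²) = √0.9294.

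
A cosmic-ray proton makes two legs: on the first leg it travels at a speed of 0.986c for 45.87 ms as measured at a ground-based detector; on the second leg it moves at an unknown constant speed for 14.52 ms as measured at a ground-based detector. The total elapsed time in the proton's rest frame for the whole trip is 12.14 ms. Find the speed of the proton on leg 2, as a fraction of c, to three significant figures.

β = 0.951

Leg 1: γ = 1/√(1 − 0.986²) = 1/√0.02780 = 5.997; τ_1 = 45.87/5.997 = 7.649 ms.
Leg 2: speed unknown; τ_2 = 14.52/γ_2.
Total proper time: 7.649 + τ_2 = 12.14, so τ_2 = 12.14 − 7.649 = 4.491 ms.
γ_2 = 14.52/4.491 = 3.233; β = √(1 − 1/γ²) = √0.9043.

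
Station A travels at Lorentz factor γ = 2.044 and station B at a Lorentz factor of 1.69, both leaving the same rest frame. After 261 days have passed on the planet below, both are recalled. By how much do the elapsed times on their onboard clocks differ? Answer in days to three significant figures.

|τ_A − τ_B| = 26.7 days

A: γ = 2.044; τ_A = 261/2.044 = 127.7 days.
B: γ = 1.69; τ_B = 261/1.690 = 154.4 days.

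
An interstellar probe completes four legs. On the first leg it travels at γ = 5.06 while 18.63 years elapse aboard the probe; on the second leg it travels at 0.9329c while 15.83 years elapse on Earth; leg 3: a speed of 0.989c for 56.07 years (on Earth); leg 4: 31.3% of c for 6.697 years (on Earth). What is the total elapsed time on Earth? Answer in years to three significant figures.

Leg 1: γ = 5.06; Δt_1 = 5.060 × 18.63 = 94.27 years.
Leg 2: 15.83 years is already measured on Earth.
Leg 3: 56.07 years is already measured on Earth.
Leg 4: 6.697 years is already measured on Earth.
Total: 94.27 + 15.83 + 56.07 + 6.697 years.

Δt = 173 years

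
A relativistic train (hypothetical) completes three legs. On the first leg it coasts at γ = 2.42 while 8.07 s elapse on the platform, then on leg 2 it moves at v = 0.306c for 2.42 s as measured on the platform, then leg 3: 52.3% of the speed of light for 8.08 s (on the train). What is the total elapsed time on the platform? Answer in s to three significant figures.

Δt = 20.0 s

Leg 1: 8.07 s is already measured on the platform.
Leg 2: 2.42 s is already measured on the platform.
Leg 3: β = 0.523; γ = 1/√(1 − 0.523²) = 1/√0.7265 = 1.173; Δt_3 = 1.173 × 8.08 = 9.480 s.
Total: 8.070 + 2.420 + 9.480 s.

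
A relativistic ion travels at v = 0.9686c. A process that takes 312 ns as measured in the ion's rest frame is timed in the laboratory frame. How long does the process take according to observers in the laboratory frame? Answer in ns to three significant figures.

γ = 1/√(1 − 0.9686²) = 1/√0.06181 = 4.022
The interval measured in the ion's rest frame is the proper time (both events occur at the same place in that frame); the lab-frame interval is Δt = γτ = 4.022 × 312 ns.

Δt = 1250 ns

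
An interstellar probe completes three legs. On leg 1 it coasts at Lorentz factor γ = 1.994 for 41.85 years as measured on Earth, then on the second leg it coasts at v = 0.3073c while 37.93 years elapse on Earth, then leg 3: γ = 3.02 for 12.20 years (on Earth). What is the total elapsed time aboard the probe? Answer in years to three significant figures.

τ = 61.1 years

Leg 1: γ = 1.994; τ_1 = 41.85/1.994 = 20.99 years.
Leg 2: γ = 1/√(1 − 0.3073²) = 1/√0.9056 = 1.051; τ_2 = 37.93/1.051 = 36.09 years.
Leg 3: γ = 3.02; τ_3 = 12.20/3.020 = 4.040 years.
Total: 20.99 + 36.09 + 4.040 years.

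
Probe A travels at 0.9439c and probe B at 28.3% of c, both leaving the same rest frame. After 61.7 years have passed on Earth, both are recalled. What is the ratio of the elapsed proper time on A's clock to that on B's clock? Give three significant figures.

τ_A/τ_B = 0.344

A: γ = 1/√(1 − 0.9439²) = 1/√0.1091 = 3.028. B: β = 0.283; γ = 1/√(1 − 0.283²) = 1/√0.9199 = 1.043.
τ_A/τ_B = γ_B/γ_A = 1.043/3.028 = 0.3443, so τ_A/τ_B = 0.3443.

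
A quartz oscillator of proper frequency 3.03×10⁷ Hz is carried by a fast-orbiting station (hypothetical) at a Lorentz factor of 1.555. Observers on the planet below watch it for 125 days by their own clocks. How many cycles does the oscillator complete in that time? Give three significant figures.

γ = 1.555
During 125 days of lab time, the oscillator's proper time advances by τ = Δt/γ = 125/1.555 = 80.39 days = 6.945×10⁶ s.
N = f × τ = 3.03×10⁷ × 6.945×10⁶ = 2.104×10¹⁴.

N = 2.10×10¹⁴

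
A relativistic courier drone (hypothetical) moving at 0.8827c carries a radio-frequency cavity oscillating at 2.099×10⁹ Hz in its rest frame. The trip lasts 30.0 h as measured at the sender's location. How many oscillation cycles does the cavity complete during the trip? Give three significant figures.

N = 1.07×10¹⁴

γ = 1/√(1 − 0.8827²) = 1/√0.2208 = 2.128
The oscillator's own cycle count is N = f × τ where τ is the proper time aboard the drone. τ = Δt/γ = 30.0/2.128 = 14.10 h = 5.075×10⁴ s.
N = 2.099×10⁹ × 5.075×10⁴ = 1.065×10¹⁴.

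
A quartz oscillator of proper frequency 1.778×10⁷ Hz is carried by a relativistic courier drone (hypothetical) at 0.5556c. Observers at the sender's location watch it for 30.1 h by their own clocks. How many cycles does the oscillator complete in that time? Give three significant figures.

γ = 1/√(1 − 0.5556²) = 1/√0.6913 = 1.203
During 30.1 h of lab time, the oscillator's proper time advances by τ = Δt/γ = 30.1/1.203 = 25.03 h = 9.010×10⁴ s.
N = f × τ = 1.778×10⁷ × 9.010×10⁴ = 1.602×10¹².

N = 1.60×10¹²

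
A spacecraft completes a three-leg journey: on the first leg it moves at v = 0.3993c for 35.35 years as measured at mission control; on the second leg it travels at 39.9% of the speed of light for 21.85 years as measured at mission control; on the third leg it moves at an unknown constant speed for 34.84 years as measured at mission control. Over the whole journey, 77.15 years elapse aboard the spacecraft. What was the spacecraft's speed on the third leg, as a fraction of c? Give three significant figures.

Leg 1: γ = 1/√(1 − 0.3993²) = 1/√0.8406 = 1.091; τ_1 = 35.35/1.091 = 32.41 years.
Leg 2: β = 0.399; γ = 1/√(1 − 0.399²) = 1/√0.8408 = 1.091; τ_2 = 21.85/1.091 = 20.04 years.
Leg 3: speed unknown; τ_3 = 34.84/γ_3.
Total proper time: 32.41 + 20.04 + τ_3 = 77.15, so τ_3 = 77.15 − 52.44 = 24.71 years.
γ_3 = 34.84/24.71 = 1.410; β = √(1 − 1/γ²) = √0.4972.

β = 0.705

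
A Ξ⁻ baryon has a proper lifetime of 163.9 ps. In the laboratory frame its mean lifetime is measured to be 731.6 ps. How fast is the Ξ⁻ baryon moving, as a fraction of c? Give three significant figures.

v = 0.975c

γ = Δt/τ₀ = 731.6/163.9 = 4.464
β = √(1 − 1/γ²) = √(1 − 0.05019) = √0.9498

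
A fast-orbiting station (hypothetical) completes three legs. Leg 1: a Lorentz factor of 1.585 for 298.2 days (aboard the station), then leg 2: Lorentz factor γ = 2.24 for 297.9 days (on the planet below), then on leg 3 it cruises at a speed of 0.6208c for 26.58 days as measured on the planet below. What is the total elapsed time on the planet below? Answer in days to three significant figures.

Leg 1: γ = 1.585; Δt_1 = 1.585 × 298.2 = 472.6 days.
Leg 2: 297.9 days is already measured on the planet below.
Leg 3: 26.58 days is already measured on the planet below.
Total: 472.6 + 297.9 + 26.58 days.

Δt = 797 days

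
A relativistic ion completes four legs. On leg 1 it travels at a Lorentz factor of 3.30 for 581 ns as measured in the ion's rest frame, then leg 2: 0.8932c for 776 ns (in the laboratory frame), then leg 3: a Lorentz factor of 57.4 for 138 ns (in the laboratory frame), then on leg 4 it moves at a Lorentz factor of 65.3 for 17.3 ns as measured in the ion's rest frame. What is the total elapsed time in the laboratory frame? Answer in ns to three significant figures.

Δt = 3960 ns

Leg 1: γ = 3.30; Δt_1 = 3.300 × 581 = 1917 ns.
Leg 2: 776 ns is already measured in the laboratory frame.
Leg 3: 138 ns is already measured in the laboratory frame.
Leg 4: γ = 65.3; Δt_4 = 65.30 × 17.3 = 1130 ns.
Total: 1917 + 776.0 + 138.0 + 1130 ns.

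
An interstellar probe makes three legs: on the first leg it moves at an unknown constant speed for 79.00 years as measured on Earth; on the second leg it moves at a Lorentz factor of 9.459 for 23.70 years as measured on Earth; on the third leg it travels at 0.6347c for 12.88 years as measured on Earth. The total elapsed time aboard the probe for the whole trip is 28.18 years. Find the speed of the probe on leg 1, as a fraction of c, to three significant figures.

β = 0.980

Leg 1: speed unknown; τ_1 = 79.00/γ_1.
Leg 2: γ = 9.459; τ_2 = 23.70/9.459 = 2.506 years.
Leg 3: γ = 1/√(1 − 0.6347²) = 1/√0.5972 = 1.294; τ_3 = 12.88/1.294 = 9.953 years.
Total proper time: τ_1 + 2.506 + 9.953 = 28.18, so τ_1 = 28.18 − 12.46 = 15.72 years.
γ_1 = 79.00/15.72 = 5.025; β = √(1 − 1/γ²) = √0.9604.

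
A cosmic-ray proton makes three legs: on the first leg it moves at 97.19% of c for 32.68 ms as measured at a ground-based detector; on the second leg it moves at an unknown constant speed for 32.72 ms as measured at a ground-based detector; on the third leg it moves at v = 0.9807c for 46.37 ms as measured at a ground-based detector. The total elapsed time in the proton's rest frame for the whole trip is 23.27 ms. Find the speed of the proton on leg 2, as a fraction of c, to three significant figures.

Leg 1: β = 0.9719; γ = 1/√(1 − 0.9719²) = 1/√0.05541 = 4.248; τ_1 = 32.68/4.248 = 7.693 ms.
Leg 2: speed unknown; τ_2 = 32.72/γ_2.
Leg 3: γ = 1/√(1 − 0.9807²) = 1/√0.03823 = 5.115; τ_3 = 46.37/5.115 = 9.066 ms.
Total proper time: 7.693 + τ_2 + 9.066 = 23.27, so τ_2 = 23.27 − 16.76 = 6.511 ms.
γ_2 = 32.72/6.511 = 5.025; β = √(1 − 1/γ²) = √0.9604.

β = 0.980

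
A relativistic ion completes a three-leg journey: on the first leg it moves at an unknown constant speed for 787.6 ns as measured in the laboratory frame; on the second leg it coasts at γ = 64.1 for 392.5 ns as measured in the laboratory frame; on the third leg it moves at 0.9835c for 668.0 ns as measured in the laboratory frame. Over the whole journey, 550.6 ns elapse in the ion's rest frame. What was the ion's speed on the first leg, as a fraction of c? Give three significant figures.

Leg 1: speed unknown; τ_1 = 787.6/γ_1.
Leg 2: γ = 64.1; τ_2 = 392.5/64.10 = 6.123 ns.
Leg 3: γ = 1/√(1 − 0.9835²) = 1/√0.03273 = 5.528; τ_3 = 668.0/5.528 = 120.8 ns.
Total proper time: τ_1 + 6.123 + 120.8 = 550.6, so τ_1 = 550.6 − 127.0 = 423.6 ns.
γ_1 = 787.6/423.6 = 1.859; β = √(1 − 1/γ²) = √0.7107.

β = 0.843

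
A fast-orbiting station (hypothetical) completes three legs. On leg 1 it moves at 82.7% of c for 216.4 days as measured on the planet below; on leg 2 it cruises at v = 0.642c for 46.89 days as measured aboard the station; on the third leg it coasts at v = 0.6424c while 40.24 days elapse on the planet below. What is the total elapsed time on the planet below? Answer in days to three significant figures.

Leg 1: 216.4 days is already measured on the planet below.
Leg 2: γ = 1/√(1 − 0.642²) = 1/√0.5878 = 1.304; Δt_2 = 1.304 × 46.89 = 61.16 days.
Leg 3: 40.24 days is already measured on the planet below.
Total: 216.4 + 61.16 + 40.24 days.

Δt = 318 days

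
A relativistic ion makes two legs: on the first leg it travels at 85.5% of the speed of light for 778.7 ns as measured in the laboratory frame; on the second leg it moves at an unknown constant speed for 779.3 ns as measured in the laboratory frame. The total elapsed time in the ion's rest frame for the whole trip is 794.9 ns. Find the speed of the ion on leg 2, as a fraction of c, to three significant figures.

β = 0.865

Leg 1: β = 0.855; γ = 1/√(1 − 0.855²) = 1/√0.2690 = 1.928; τ_1 = 778.7/1.928 = 403.9 ns.
Leg 2: speed unknown; τ_2 = 779.3/γ_2.
Total proper time: 403.9 + τ_2 = 794.9, so τ_2 = 794.9 − 403.9 = 391.0 ns.
γ_2 = 779.3/391.0 = 1.993; β = √(1 − 1/γ²) = √0.7482.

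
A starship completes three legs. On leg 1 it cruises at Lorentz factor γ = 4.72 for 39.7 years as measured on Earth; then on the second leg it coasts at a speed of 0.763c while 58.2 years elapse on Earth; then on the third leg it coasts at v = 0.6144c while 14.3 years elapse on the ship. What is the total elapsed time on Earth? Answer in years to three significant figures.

Leg 1: 39.7 years is already measured on Earth.
Leg 2: 58.2 years is already measured on Earth.
Leg 3: γ = 1/√(1 − 0.6144²) = 1/√0.6225 = 1.267; Δt_3 = 1.267 × 14.3 = 18.12 years.
Total: 39.70 + 58.20 + 18.12 years.

Δt = 116 years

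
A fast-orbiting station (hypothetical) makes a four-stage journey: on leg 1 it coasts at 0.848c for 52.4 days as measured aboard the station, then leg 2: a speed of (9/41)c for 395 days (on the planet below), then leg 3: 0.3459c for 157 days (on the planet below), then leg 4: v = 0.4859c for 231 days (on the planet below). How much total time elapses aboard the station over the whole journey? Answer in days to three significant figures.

Leg 1: 52.4 days is already measured aboard the station.
Leg 2: γ = 1/√(1 − (9/41)²) = 41/40 = 1.025; τ_2 = 395/1.025 = 385.4 days.
Leg 3: γ = 1/√(1 − 0.3459²) = 1/√0.8804 = 1.066; τ_3 = 157/1.066 = 147.3 days.
Leg 4: γ = 1/√(1 − 0.4859²) = 1/√0.7639 = 1.144; τ_4 = 231/1.144 = 201.9 days.
Total: 52.40 + 385.4 + 147.3 + 201.9 days.

τ = 787 days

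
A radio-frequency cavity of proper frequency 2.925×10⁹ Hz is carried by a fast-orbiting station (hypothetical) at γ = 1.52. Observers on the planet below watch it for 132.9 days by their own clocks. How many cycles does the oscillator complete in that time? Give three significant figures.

N = 2.21×10¹⁶

γ = 1.52
During 132.9 days of lab time, the oscillator's proper time advances by τ = Δt/γ = 132.9/1.520 = 87.43 days = 7.554×10⁶ s.
N = f × τ = 2.925×10⁹ × 7.554×10⁶ = 2.210×10¹⁶.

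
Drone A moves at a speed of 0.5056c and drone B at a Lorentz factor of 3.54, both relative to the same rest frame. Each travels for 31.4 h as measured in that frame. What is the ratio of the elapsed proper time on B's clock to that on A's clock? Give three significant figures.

A: γ = 1/√(1 − 0.5056²) = 1/√0.7444 = 1.159. B: γ = 3.54.
τ_A/τ_B = γ_B/γ_A = 3.540/1.159 = 3.054, so τ_B/τ_A = 0.3274.

τ_B/τ_A = 0.327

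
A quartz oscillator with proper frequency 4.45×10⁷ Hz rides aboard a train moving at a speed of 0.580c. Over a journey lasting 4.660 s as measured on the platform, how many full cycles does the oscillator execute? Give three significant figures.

N = 1.69×10⁸

γ = 1/√(1 − 0.580²) = 1/√0.6636 = 1.228
The oscillator's own cycle count is N = f × τ where τ is the proper time on the train. τ = Δt/γ = 4.660/1.228 = 3.796 s = 3.796×10⁰ s.
N = 4.45×10⁷ × 3.796×10⁰ = 1.689×10⁸.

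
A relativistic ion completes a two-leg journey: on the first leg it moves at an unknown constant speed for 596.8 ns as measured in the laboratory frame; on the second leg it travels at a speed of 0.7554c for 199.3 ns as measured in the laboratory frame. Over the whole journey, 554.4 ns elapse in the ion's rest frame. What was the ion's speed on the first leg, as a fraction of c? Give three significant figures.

β = 0.704

Leg 1: speed unknown; τ_1 = 596.8/γ_1.
Leg 2: γ = 1/√(1 − 0.7554²) = 1/√0.4294 = 1.526; τ_2 = 199.3/1.526 = 130.6 ns.
Total proper time: τ_1 + 130.6 = 554.4, so τ_1 = 554.4 − 130.6 = 423.8 ns.
γ_1 = 596.8/423.8 = 1.408; β = √(1 − 1/γ²) = √0.4957.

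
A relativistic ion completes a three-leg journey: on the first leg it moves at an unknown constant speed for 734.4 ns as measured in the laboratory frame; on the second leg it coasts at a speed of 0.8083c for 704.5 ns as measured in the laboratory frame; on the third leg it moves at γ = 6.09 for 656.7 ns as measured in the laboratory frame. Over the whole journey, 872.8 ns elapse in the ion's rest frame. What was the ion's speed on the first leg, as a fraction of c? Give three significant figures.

β = 0.879

Leg 1: speed unknown; τ_1 = 734.4/γ_1.
Leg 2: γ = 1/√(1 − 0.8083²) = 1/√0.3467 = 1.698; τ_2 = 704.5/1.698 = 414.8 ns.
Leg 3: γ = 6.09; τ_3 = 656.7/6.090 = 107.8 ns.
Total proper time: τ_1 + 414.8 + 107.8 = 872.8, so τ_1 = 872.8 − 522.6 = 350.2 ns.
γ_1 = 734.4/350.2 = 2.097; β = √(1 − 1/γ²) = √0.7726.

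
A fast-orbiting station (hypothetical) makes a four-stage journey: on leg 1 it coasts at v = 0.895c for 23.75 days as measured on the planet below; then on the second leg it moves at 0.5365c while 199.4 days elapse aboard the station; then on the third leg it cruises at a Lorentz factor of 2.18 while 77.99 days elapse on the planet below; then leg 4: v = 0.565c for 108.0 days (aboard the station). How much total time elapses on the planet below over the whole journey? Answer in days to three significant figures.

Δt = 469 days

Leg 1: 23.75 days is already measured on the planet below.
Leg 2: γ = 1/√(1 − 0.5365²) = 1/√0.7122 = 1.185; Δt_2 = 1.185 × 199.4 = 236.3 days.
Leg 3: 77.99 days is already measured on the planet below.
Leg 4: γ = 1/√(1 − 0.565²) = 1/√0.6808 = 1.212; Δt_4 = 1.212 × 108.0 = 130.9 days.
Total: 23.75 + 236.3 + 77.99 + 130.9 days.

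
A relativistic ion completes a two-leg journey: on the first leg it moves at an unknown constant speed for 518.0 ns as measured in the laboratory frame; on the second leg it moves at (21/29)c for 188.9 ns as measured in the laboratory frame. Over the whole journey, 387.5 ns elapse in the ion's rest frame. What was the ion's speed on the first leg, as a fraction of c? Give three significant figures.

Leg 1: speed unknown; τ_1 = 518.0/γ_1.
Leg 2: γ = 1/√(1 − (21/29)²) = 29/20 = 1.450; τ_2 = 188.9/1.450 = 130.3 ns.
Total proper time: τ_1 + 130.3 = 387.5, so τ_1 = 387.5 − 130.3 = 257.2 ns.
γ_1 = 518.0/257.2 = 2.014; β = √(1 − 1/γ²) = √0.7534.

β = 0.868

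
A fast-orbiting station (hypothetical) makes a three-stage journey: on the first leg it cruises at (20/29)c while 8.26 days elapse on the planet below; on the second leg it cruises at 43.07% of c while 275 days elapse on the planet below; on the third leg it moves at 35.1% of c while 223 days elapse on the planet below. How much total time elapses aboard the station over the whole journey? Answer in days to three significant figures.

Leg 1: γ = 1/√(1 − (20/29)²) = 29/21 ≈ 1.381; τ_1 = 8.26/1.381 = 5.981 days.
Leg 2: β = 0.4307; γ = 1/√(1 − 0.4307²) = 1/√0.8145 = 1.108; τ_2 = 275/1.108 = 248.2 days.
Leg 3: β = 0.351; γ = 1/√(1 − 0.351²) = 1/√0.8768 = 1.068; τ_3 = 223/1.068 = 208.8 days.
Total: 5.981 + 248.2 + 208.8 days.

τ = 463 days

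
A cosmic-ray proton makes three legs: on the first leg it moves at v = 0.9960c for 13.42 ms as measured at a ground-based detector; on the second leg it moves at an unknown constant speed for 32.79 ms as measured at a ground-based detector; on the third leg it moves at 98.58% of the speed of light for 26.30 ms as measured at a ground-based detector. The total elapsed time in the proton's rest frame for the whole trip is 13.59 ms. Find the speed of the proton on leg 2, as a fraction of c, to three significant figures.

β = 0.970

Leg 1: γ = 1/√(1 − 0.9960²) = 1/√0.007984 = 11.19; τ_1 = 13.42/11.19 = 1.199 ms.
Leg 2: speed unknown; τ_2 = 32.79/γ_2.
Leg 3: β = 0.9858; γ = 1/√(1 − 0.9858²) = 1/√0.02820 = 5.955; τ_3 = 26.30/5.955 = 4.416 ms.
Total proper time: 1.199 + τ_2 + 4.416 = 13.59, so τ_2 = 13.59 − 5.616 = 7.974 ms.
γ_2 = 32.79/7.974 = 4.112; β = √(1 − 1/γ²) = √0.9409.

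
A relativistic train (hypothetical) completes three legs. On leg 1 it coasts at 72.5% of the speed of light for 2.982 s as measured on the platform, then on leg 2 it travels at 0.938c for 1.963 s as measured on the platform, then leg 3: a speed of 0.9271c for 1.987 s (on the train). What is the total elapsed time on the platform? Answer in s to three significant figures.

Δt = 10.2 s

Leg 1: 2.982 s is already measured on the platform.
Leg 2: 1.963 s is already measured on the platform.
Leg 3: γ = 1/√(1 − 0.9271²) = 1/√0.1405 = 2.668; Δt_3 = 2.668 × 1.987 = 5.301 s.
Total: 2.982 + 1.963 + 5.301 s.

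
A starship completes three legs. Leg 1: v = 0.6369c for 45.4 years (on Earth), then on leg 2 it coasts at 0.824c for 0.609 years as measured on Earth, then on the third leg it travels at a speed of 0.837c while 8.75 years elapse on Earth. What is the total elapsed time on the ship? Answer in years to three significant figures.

τ = 40.1 years

Leg 1: γ = 1/√(1 − 0.6369²) = 1/√0.5944 = 1.297; τ_1 = 45.4/1.297 = 35.00 years.
Leg 2: γ = 1/√(1 − 0.824²) = 1/√0.3210 = 1.765; τ_2 = 0.609/1.765 = 0.3451 years.
Leg 3: γ = 1/√(1 − 0.837²) = 1/√0.2994 = 1.827; τ_3 = 8.75/1.827 = 4.788 years.
Total: 35.00 + 0.3451 + 4.788 years.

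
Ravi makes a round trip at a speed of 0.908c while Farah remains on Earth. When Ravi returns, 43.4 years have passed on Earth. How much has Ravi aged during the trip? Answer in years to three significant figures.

γ = 1/√(1 − 0.908²) = 1/√0.1755 = 2.387
Ravi's clock measures proper time along the trip: τ = Δt/γ = 43.4/2.387 years.

τ = 18.2 years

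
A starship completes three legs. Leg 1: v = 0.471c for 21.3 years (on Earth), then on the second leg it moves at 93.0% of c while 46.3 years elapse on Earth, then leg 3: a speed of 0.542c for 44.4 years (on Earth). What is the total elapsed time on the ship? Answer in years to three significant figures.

Leg 1: γ = 1/√(1 − 0.471²) = 1/√0.7782 = 1.134; τ_1 = 21.3/1.134 = 18.79 years.
Leg 2: β = 0.930; γ = 1/√(1 − 0.930²) = 1/√0.1351 = 2.721; τ_2 = 46.3/2.721 = 17.02 years.
Leg 3: γ = 1/√(1 − 0.542²) = 1/√0.7062 = 1.190; τ_3 = 44.4/1.190 = 37.31 years.
Total: 18.79 + 17.02 + 37.31 years.

τ = 73.1 years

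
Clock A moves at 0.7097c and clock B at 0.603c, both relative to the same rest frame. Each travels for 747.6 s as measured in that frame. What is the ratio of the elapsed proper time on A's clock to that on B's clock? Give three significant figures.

τ_A/τ_B = 0.883

A: γ = 1/√(1 − 0.7097²) = 1/√0.4963 = 1.419. B: γ = 1/√(1 − 0.603²) = 1/√0.6364 = 1.254.
τ_A/τ_B = γ_B/γ_A = 1.254/1.419 = 0.8831, so τ_A/τ_B = 0.8831.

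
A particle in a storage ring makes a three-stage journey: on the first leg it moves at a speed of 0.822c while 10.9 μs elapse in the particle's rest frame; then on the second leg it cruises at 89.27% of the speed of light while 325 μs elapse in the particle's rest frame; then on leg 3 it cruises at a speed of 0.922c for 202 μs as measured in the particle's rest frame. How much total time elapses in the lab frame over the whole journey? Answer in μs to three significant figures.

Δt = 1260 μs

Leg 1: γ = 1/√(1 − 0.822²) = 1/√0.3243 = 1.756; Δt_1 = 1.756 × 10.9 = 19.14 μs.
Leg 2: β = 0.8927; γ = 1/√(1 − 0.8927²) = 1/√0.2031 = 2.219; Δt_2 = 2.219 × 325 = 721.2 μs.
Leg 3: γ = 1/√(1 − 0.922²) = 1/√0.1499 = 2.583; Δt_3 = 2.583 × 202 = 521.7 μs.
Total: 19.14 + 721.2 + 521.7 μs.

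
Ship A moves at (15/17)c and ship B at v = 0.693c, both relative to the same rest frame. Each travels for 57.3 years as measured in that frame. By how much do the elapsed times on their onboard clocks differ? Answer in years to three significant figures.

A: γ = 1/√(1 − (15/17)²) = 17/8 = 2.125; τ_A = 57.3/2.125 = 26.96 years.
B: γ = 1/√(1 − 0.693²) = 1/√0.5198 = 1.387; τ_B = 57.3/1.387 = 41.31 years.

|τ_A − τ_B| = 14.3 years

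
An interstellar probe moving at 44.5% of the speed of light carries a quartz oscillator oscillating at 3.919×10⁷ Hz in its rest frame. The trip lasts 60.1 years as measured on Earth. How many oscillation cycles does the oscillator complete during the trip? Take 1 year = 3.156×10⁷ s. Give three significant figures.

N = 6.66×10¹⁶

β = 0.445; γ = 1/√(1 − 0.445²) = 1/√0.8020 = 1.117
The oscillator's own cycle count is N = f × τ where τ is the proper time aboard the probe. τ = Δt/γ = 60.1/1.117 = 53.82 years = 1.699×10⁹ s.
N = 3.919×10⁷ × 1.699×10⁹ = 6.657×10¹⁶.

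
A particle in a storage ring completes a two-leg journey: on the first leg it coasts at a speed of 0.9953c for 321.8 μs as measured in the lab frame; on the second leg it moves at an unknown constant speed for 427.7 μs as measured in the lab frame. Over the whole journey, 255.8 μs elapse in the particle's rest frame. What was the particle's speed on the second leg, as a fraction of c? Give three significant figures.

Leg 1: γ = 1/√(1 − 0.9953²) = 1/√0.009378 = 10.33; τ_1 = 321.8/10.33 = 31.16 μs.
Leg 2: speed unknown; τ_2 = 427.7/γ_2.
Total proper time: 31.16 + τ_2 = 255.8, so τ_2 = 255.8 − 31.16 = 224.6 μs.
γ_2 = 427.7/224.6 = 1.904; β = √(1 − 1/γ²) = √0.7241.

β = 0.851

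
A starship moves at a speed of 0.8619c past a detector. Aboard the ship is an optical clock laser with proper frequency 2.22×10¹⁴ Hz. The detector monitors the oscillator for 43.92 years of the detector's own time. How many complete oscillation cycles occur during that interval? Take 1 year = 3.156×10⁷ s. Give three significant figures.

γ = 1/√(1 − 0.8619²) = 1/√0.2571 = 1.972
During 43.92 years of lab time, the oscillator's proper time advances by τ = Δt/γ = 43.92/1.972 = 22.27 years = 7.029×10⁸ s.
N = f × τ = 2.22×10¹⁴ × 7.029×10⁸ = 1.560×10²³.

N = 1.56×10²³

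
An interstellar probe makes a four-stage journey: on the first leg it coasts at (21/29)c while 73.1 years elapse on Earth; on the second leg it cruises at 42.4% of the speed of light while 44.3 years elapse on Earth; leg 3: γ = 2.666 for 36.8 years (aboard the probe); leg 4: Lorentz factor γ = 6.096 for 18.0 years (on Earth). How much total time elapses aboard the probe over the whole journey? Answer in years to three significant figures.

Leg 1: γ = 1/√(1 − (21/29)²) = 29/20 = 1.450; τ_1 = 73.1/1.450 = 50.41 years.
Leg 2: β = 0.424; γ = 1/√(1 − 0.424²) = 1/√0.8202 = 1.104; τ_2 = 44.3/1.104 = 40.12 years.
Leg 3: 36.8 years is already measured aboard the probe.
Leg 4: γ = 6.096; τ_4 = 18.0/6.096 = 2.953 years.
Total: 50.41 + 40.12 + 36.80 + 2.953 years.

τ = 130 years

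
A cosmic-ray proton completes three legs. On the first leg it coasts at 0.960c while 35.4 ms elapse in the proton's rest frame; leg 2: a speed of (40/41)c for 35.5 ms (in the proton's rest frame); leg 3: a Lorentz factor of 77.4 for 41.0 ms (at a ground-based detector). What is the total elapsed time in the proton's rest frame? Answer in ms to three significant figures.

τ = 71.4 ms

Leg 1: 35.4 ms is already measured in the proton's rest frame.
Leg 2: 35.5 ms is already measured in the proton's rest frame.
Leg 3: γ = 77.4; τ_3 = 41.0/77.40 = 0.5297 ms.
Total: 35.40 + 35.50 + 0.5297 ms.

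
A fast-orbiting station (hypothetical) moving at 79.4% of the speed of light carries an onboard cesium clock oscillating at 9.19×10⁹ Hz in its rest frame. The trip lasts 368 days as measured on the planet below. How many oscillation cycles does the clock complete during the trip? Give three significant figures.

β = 0.794; γ = 1/√(1 − 0.794²) = 1/√0.3696 = 1.645
The oscillator's own cycle count is N = f × τ where τ is the proper time aboard the station. τ = Δt/γ = 368/1.645 = 223.7 days = 1.933×10⁷ s.
N = 9.19×10⁹ × 1.933×10⁷ = 1.776×10¹⁷.

N = 1.78×10¹⁷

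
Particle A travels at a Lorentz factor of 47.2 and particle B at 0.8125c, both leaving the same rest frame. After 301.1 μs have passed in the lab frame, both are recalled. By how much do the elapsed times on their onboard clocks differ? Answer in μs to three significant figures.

|τ_A − τ_B| = 169 μs

A: γ = 47.2; τ_A = 301.1/47.20 = 6.379 μs.
B: γ = 1/√(1 − 0.8125²) = 1/√0.3398 = 1.715; τ_B = 301.1/1.715 = 175.5 μs.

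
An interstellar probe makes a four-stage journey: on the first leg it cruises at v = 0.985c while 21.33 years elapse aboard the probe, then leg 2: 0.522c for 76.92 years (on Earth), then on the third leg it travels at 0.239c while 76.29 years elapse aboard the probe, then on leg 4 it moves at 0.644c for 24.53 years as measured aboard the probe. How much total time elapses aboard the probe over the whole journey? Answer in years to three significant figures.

τ = 188 years

Leg 1: 21.33 years is already measured aboard the probe.
Leg 2: γ = 1/√(1 − 0.522²) = 1/√0.7275 = 1.172; τ_2 = 76.92/1.172 = 65.61 years.
Leg 3: 76.29 years is already measured aboard the probe.
Leg 4: 24.53 years is already measured aboard the probe.
Total: 21.33 + 65.61 + 76.29 + 24.53 years.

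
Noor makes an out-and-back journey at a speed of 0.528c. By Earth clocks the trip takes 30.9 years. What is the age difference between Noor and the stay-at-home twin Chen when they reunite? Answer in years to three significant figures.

Δt − τ = 4.66 years

γ = 1/√(1 − 0.528²) = 1/√0.7212 = 1.178
Noor's elapsed proper time: τ = 30.9/1.178 = 26.24 years.
Age gap = Δt − τ = 30.9 − 26.24 years.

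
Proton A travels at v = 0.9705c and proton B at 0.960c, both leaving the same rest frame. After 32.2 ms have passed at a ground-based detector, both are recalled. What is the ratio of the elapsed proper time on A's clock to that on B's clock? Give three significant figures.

A: γ = 1/√(1 − 0.9705²) = 1/√0.05813 = 4.148. B: γ = 1/√(1 − 0.960²) = 25/7 ≈ 3.571.
τ_A/τ_B = γ_B/γ_A = 3.571/4.148 = 0.8611, so τ_A/τ_B = 0.8611.

τ_A/τ_B = 0.861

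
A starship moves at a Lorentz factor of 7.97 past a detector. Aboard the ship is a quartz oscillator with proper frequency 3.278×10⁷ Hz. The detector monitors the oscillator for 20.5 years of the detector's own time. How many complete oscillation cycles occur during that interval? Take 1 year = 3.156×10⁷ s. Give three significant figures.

N = 2.66×10¹⁵

γ = 7.97
During 20.5 years of lab time, the oscillator's proper time advances by τ = Δt/γ = 20.5/7.970 = 2.572 years = 8.118×10⁷ s.
N = f × τ = 3.278×10⁷ × 8.118×10⁷ = 2.661×10¹⁵.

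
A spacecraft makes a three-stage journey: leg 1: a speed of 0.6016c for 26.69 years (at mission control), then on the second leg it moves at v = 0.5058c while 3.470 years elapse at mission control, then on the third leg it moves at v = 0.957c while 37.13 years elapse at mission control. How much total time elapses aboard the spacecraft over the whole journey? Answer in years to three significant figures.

τ = 35.1 years

Leg 1: γ = 1/√(1 − 0.6016²) = 1/√0.6381 = 1.252; τ_1 = 26.69/1.252 = 21.32 years.
Leg 2: γ = 1/√(1 − 0.5058²) = 1/√0.7442 = 1.159; τ_2 = 3.470/1.159 = 2.993 years.
Leg 3: γ = 1/√(1 − 0.957²) = 1/√0.08415 = 3.447; τ_3 = 37.13/3.447 = 10.77 years.
Total: 21.32 + 2.993 + 10.77 years.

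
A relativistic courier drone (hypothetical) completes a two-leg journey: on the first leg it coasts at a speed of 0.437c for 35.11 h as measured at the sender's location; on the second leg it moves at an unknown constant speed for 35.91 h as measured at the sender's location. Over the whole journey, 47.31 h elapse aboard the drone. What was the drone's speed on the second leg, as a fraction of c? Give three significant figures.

β = 0.899

Leg 1: γ = 1/√(1 − 0.437²) = 1/√0.8090 = 1.112; τ_1 = 35.11/1.112 = 31.58 h.
Leg 2: speed unknown; τ_2 = 35.91/γ_2.
Total proper time: 31.58 + τ_2 = 47.31, so τ_2 = 47.31 − 31.58 = 15.73 h.
γ_2 = 35.91/15.73 = 2.283; β = √(1 − 1/γ²) = √0.8081.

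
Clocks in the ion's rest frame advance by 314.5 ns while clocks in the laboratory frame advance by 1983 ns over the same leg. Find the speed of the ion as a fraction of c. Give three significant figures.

The proper time is measured in the ion's rest frame (both events occur at the ion's location); Δt is measured in the laboratory frame. γ = Δt/τ = 1983/314.5 = 6.305.
β = √(1 − 1/γ²) = √(1 − 0.02515) = √0.9748

v = 0.987c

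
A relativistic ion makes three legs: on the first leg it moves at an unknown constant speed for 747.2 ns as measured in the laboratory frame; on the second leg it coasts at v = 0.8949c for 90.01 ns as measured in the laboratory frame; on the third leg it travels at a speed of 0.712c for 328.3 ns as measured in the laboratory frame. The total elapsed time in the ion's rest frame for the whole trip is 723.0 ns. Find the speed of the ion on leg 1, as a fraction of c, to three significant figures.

Leg 1: speed unknown; τ_1 = 747.2/γ_1.
Leg 2: γ = 1/√(1 − 0.8949²) = 1/√0.1992 = 2.241; τ_2 = 90.01/2.241 = 40.17 ns.
Leg 3: γ = 1/√(1 − 0.712²) = 1/√0.4931 = 1.424; τ_3 = 328.3/1.424 = 230.5 ns.
Total proper time: τ_1 + 40.17 + 230.5 = 723.0, so τ_1 = 723.0 − 270.7 = 452.3 ns.
γ_1 = 747.2/452.3 = 1.652; β = √(1 − 1/γ²) = √0.6336.

β = 0.796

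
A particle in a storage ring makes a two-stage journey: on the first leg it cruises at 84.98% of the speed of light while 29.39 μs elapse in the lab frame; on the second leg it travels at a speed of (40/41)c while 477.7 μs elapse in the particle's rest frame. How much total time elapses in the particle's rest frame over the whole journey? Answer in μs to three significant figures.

τ = 493 μs

Leg 1: β = 0.8498; γ = 1/√(1 − 0.8498²) = 1/√0.2778 = 1.897; τ_1 = 29.39/1.897 = 15.49 μs.
Leg 2: 477.7 μs is already measured in the particle's rest frame.
Total: 15.49 + 477.7 μs.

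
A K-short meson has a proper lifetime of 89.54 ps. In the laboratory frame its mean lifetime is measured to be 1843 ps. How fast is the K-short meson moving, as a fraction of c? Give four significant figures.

γ = Δt/τ₀ = 1843/89.54 = 20.58
β = √(1 − 1/γ²) = √(1 − 0.002360) = √0.9976

β = 0.9988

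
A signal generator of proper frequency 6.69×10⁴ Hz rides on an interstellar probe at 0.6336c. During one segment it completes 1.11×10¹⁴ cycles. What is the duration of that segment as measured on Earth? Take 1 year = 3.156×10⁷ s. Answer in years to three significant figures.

Δt = 68.0 years

γ = 1/√(1 − 0.6336²) = 1/√0.5986 = 1.293
Proper time for N cycles: τ = N/f = 1.11×10¹⁴/(6.69×10⁴) = 1.659×10⁹ s = 52.57 years.
Lab-frame duration Δt = γτ = 1.293 × 52.57 = 67.95 years.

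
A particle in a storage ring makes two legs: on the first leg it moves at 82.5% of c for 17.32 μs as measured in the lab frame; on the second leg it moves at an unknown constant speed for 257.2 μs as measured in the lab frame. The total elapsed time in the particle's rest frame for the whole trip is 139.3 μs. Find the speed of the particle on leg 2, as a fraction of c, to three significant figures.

Leg 1: β = 0.825; γ = 1/√(1 − 0.825²) = 1/√0.3194 = 1.769; τ_1 = 17.32/1.769 = 9.788 μs.
Leg 2: speed unknown; τ_2 = 257.2/γ_2.
Total proper time: 9.788 + τ_2 = 139.3, so τ_2 = 139.3 − 9.788 = 129.5 μs.
γ_2 = 257.2/129.5 = 1.986; β = √(1 − 1/γ²) = √0.7464.

β = 0.864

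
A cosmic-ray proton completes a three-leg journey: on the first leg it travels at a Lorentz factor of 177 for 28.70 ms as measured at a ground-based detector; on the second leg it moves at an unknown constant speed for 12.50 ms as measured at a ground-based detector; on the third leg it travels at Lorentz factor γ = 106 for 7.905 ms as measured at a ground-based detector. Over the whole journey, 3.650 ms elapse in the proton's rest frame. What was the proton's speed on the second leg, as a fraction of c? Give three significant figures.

Leg 1: γ = 177; τ_1 = 28.70/177.0 = 0.1621 ms.
Leg 2: speed unknown; τ_2 = 12.50/γ_2.
Leg 3: γ = 106; τ_3 = 7.905/106.0 = 0.07458 ms.
Total proper time: 0.1621 + τ_2 + 0.07458 = 3.650, so τ_2 = 3.650 − 0.2367 = 3.413 ms.
γ_2 = 12.50/3.413 = 3.662; β = √(1 − 1/γ²) = √0.9254.

β = 0.962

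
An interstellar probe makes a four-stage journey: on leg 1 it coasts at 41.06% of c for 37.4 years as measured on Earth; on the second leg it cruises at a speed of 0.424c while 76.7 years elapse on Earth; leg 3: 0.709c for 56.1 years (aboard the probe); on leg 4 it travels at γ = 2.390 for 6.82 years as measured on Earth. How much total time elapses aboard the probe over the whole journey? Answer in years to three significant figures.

τ = 163 years

Leg 1: β = 0.4106; γ = 1/√(1 − 0.4106²) = 1/√0.8314 = 1.097; τ_1 = 37.4/1.097 = 34.10 years.
Leg 2: γ = 1/√(1 − 0.424²) = 1/√0.8202 = 1.104; τ_2 = 76.7/1.104 = 69.46 years.
Leg 3: 56.1 years is already measured aboard the probe.
Leg 4: γ = 2.390; τ_4 = 6.82/2.390 = 2.854 years.
Total: 34.10 + 69.46 + 56.10 + 2.854 years.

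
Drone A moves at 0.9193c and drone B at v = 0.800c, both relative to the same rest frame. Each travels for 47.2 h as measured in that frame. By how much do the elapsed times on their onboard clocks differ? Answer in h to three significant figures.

|τ_A − τ_B| = 9.74 h

A: γ = 1/√(1 − 0.9193²) = 1/√0.1549 = 2.541; τ_A = 47.2/2.541 = 18.58 h.
B: γ = 1/√(1 − 0.800²) = 1/√0.3600 = 1.667; τ_B = 47.2/1.667 = 28.32 h.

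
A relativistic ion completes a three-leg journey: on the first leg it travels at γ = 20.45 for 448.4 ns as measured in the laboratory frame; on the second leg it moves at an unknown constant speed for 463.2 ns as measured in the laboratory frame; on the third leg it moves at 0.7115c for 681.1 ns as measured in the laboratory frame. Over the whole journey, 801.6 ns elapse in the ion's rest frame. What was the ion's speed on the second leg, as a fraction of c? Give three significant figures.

β = 0.760

Leg 1: γ = 20.45; τ_1 = 448.4/20.45 = 21.93 ns.
Leg 2: speed unknown; τ_2 = 463.2/γ_2.
Leg 3: γ = 1/√(1 − 0.7115²) = 1/√0.4938 = 1.423; τ_3 = 681.1/1.423 = 478.6 ns.
Total proper time: 21.93 + τ_2 + 478.6 = 801.6, so τ_2 = 801.6 − 500.5 = 301.1 ns.
γ_2 = 463.2/301.1 = 1.538; β = √(1 − 1/γ²) = √0.5775.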